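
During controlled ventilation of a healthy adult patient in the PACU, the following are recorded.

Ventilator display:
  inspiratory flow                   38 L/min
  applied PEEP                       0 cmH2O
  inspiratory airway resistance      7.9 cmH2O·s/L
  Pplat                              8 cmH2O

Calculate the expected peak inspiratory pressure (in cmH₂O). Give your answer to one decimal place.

Flow: 38 L/min ÷ 60 = 0.6333 L/s.
PIP = Pplat + Raw × flow = 8 + 7.9 × 0.6333 = 8 + 5.003 = 13.003 cmH2O.

13.0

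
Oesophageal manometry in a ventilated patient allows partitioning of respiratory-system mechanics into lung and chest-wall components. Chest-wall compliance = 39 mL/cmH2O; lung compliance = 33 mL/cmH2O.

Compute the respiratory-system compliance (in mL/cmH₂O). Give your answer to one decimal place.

17.9

Lung and chest wall are elastances in series: 1/Crs = 1/CL + 1/Ccw.
1/Crs = 1/33 + 1/39 = 0.05594.
Crs = 17.876 mL/cmH2O.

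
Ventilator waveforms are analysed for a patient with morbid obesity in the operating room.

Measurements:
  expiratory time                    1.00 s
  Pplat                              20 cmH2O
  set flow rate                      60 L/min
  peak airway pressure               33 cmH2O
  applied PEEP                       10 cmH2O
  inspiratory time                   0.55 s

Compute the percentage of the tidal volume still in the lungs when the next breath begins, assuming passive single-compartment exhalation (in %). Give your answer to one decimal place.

Flow: 60 L/min ÷ 60 = 1 L/s.
Vt = flow × Ti = 1 L/s × 0.55 s × 1000 mL/L = 550.0 mL.
R = (PIP − Pplat)/V̇ = (33 − 20) / 1 = 13.0/1 = 13.0 cmH2O·s/L.
C = Vt/(Pplat − PEEP) = 550.0 / (20 − 10) = 550.0/10.0 = 55.0 mL/cmH2O.
τ = R × C = 13.0 × 0.055 L/cmH2O = 0.715 s.
Fraction remaining at end-expiration = e^(−Te/τ) = e^(−1.00/0.715) = 0.2469 → 24.69%.

24.7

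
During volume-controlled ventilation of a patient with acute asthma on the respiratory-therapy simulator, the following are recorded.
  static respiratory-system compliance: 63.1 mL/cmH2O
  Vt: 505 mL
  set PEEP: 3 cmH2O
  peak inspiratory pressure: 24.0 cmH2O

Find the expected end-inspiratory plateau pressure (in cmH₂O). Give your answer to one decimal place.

Pplat = PEEP + Vt / Cstat = 3 + 505 / 63.1 = 3 + 8.003 = 11.003 cmH2O.

11.0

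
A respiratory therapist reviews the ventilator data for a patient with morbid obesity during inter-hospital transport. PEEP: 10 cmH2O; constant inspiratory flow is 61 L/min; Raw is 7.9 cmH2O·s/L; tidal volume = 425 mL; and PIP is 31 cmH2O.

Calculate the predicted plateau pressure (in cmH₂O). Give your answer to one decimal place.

Flow: 61 L/min ÷ 60 = 1.0167 L/s.
Pplat = PIP − Raw × flow = 31 − 7.9 × 1.0167 = 31 − 8.032 = 22.968 cmH2O.

23.0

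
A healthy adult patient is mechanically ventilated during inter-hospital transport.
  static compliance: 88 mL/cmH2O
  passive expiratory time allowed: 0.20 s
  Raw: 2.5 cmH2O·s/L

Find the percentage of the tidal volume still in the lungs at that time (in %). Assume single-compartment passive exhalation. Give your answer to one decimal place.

40.3

τ = R × C = 2.5 × 88 mL/cmH2O = 2.5 × 0.088 L/cmH2O = 0.22 s.
Passive exhalation: V(t)/V₀ = e^(−t/τ) = e^(−0.20/0.22) = 0.4029.
Fraction remaining = 0.4029 → 40.29%.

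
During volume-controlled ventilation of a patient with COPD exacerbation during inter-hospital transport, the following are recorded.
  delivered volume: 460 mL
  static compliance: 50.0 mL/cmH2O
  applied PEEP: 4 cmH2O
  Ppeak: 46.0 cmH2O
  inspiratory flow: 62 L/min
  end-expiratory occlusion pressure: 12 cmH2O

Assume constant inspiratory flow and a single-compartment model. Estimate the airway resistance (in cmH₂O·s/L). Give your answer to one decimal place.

24.0

Flow: 62 L/min ÷ 60 = 1.0333 L/s.
Total PEEP = 12 cmH2O (set 4 + intrinsic 8); this is the baseline alveolar pressure.
Equation of motion (constant flow): PIP = Vt/C + R·V̇ + PEEP.
R·V̇ = PIP − Vt/C − PEEP = 46.0 − 460/50.0 − 12 = 46.0 − 9.2 − 12 = 24.8 cmH2O.
R = 24.8 / 1.0333 = 24.001 cmH2O·s/L.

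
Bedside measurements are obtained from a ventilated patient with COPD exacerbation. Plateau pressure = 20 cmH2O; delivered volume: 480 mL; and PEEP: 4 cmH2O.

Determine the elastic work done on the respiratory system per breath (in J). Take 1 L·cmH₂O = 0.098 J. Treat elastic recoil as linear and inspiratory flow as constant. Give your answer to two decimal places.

0.38

Elastic work ≈ ½ × (Pplat − PEEP) × Vt = 0.5 × (20 − 4) × 0.480 L = 0.5 × 16.0 × 0.480 = 3.84 L·cmH2O.
× 0.098 J/(L·cmH2O) → 0.3763 J.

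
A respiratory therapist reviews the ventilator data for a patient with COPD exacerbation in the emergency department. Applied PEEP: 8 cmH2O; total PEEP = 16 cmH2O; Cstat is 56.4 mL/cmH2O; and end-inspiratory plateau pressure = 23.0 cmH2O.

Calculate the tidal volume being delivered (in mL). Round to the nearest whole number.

End-expiratory occlusion gives total PEEP = 16 cmH2O (intrinsic PEEP = 16 − 8 = 8). Use total PEEP for the elastic gradient.
Vt = Cstat × (Pplat − PEEPtotal) = 56.4 × (23.0 − 16) = 56.4 × 7.0 = 394.8 mL.

395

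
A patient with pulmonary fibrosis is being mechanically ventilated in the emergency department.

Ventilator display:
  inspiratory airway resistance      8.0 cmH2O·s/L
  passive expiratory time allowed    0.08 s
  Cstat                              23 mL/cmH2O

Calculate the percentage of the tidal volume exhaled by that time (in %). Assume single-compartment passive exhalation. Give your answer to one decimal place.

τ = R × C = 8.0 × 23 mL/cmH2O = 8.0 × 0.023 L/cmH2O = 0.184 s.
Passive exhalation: V(t)/V₀ = e^(−t/τ) = e^(−0.08/0.184) = 0.6474.
Fraction exhaled = 1 − 0.6474 = 0.3526 → 35.26%.

35.3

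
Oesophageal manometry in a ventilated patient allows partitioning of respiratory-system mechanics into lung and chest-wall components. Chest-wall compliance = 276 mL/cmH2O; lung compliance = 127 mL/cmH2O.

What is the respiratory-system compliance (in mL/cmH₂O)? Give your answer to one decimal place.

87.0

Lung and chest wall are elastances in series: 1/Crs = 1/CL + 1/Ccw.
1/Crs = 1/127 + 1/276 = 0.0115.
Crs = 86.957 mL/cmH2O.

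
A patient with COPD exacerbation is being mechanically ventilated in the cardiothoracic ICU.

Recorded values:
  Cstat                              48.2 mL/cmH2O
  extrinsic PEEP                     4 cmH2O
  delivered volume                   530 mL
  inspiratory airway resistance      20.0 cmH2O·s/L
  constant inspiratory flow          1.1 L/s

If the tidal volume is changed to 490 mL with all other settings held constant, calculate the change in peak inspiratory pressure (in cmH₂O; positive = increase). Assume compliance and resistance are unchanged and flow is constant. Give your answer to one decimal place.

-0.8

PIP = Vt/C + R·V̇ + PEEP (constant-flow equation of motion).
Only the elastic term changes: ΔPIP = ΔVt / C = (490 − 530) / 48.2 = -0.8299 cmH2O.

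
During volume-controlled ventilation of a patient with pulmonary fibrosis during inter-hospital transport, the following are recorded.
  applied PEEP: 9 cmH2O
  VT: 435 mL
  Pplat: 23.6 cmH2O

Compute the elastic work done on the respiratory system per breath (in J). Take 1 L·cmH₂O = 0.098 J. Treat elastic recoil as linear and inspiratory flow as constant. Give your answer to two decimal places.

0.31

Elastic work ≈ ½ × (Pplat − PEEP) × Vt = 0.5 × (23.6 − 9) × 0.435 L = 0.5 × 14.6 × 0.435 = 3.176 L·cmH2O.
× 0.098 J/(L·cmH2O) → 0.3112 J.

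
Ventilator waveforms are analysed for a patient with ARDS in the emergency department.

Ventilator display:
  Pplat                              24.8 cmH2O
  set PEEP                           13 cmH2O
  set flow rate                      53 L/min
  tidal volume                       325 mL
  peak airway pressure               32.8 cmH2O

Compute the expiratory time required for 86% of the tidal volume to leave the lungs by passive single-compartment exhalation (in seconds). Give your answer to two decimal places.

0.49

Flow: 53 L/min ÷ 60 = 0.8833 L/s.
R = (PIP − Pplat)/V̇ = (32.8 − 24.8) / 0.8833 = 8.0/0.8833 = 9.057 cmH2O·s/L.
C = Vt/(Pplat − PEEP) = 325.0 / (24.8 − 13) = 325.0/11.8 = 27.542 mL/cmH2O.
τ = R × C = 9.057 × 0.02754 L/cmH2O = 0.2494 s.
t = −τ·ln(1 − 0.86) = −0.2494·ln(0.14) = 0.4903 s.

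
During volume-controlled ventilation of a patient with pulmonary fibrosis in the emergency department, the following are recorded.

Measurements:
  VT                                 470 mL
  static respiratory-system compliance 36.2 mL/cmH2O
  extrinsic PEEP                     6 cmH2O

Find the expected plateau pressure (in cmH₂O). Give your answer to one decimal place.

19.0

Pplat = PEEP + Vt / Cstat = 6 + 470 / 36.2 = 6 + 12.983 = 18.983 cmH2O.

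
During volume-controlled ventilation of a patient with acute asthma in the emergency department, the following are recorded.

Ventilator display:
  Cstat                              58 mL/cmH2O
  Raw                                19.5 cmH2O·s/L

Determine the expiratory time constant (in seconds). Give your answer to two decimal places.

τ = R × C = 19.5 × 58 mL/cmH2O = 19.5 × 0.058 L/cmH2O = 1.131 s.

1.13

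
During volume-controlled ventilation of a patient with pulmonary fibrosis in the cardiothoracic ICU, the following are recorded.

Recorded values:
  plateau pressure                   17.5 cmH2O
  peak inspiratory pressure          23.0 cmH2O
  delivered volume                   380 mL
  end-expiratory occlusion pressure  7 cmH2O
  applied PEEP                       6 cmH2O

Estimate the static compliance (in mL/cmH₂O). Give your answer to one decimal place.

36.2

End-expiratory occlusion gives total PEEP = 7 cmH2O (intrinsic PEEP = 7 − 6 = 1). Use total PEEP for the elastic gradient.
Cstat = Vt / (Pplat − PEEPtotal) = 380 / (17.5 − 7) = 380 / 10.5 = 36.19 mL/cmH2O.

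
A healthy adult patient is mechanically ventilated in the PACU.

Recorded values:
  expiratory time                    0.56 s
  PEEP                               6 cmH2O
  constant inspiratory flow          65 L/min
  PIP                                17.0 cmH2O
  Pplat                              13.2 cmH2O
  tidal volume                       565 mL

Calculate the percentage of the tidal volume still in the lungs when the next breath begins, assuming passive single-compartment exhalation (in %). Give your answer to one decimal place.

Flow: 65 L/min ÷ 60 = 1.0833 L/s.
R = (PIP − Pplat)/V̇ = (17.0 − 13.2) / 1.0833 = 3.8/1.0833 = 3.508 cmH2O·s/L.
C = Vt/(Pplat − PEEP) = 565.0 / (13.2 − 6) = 565.0/7.2 = 78.472 mL/cmH2O.
τ = R × C = 3.508 × 0.07847 L/cmH2O = 0.2753 s.
Fraction remaining at end-expiration = e^(−Te/τ) = e^(−0.56/0.2753) = 0.1308 → 13.08%.

13.1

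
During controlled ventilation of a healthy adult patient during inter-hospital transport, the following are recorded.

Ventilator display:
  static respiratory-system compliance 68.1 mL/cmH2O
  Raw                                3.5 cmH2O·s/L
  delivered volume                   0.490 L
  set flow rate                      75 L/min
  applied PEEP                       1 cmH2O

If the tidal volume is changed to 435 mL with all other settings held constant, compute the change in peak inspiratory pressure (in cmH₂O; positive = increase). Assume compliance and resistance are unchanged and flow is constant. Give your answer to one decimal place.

-0.8

PIP = Vt/C + R·V̇ + PEEP (constant-flow equation of motion).
Only the elastic term changes: ΔPIP = ΔVt / C = (435 − 490) / 68.1 = -0.8076 cmH2O.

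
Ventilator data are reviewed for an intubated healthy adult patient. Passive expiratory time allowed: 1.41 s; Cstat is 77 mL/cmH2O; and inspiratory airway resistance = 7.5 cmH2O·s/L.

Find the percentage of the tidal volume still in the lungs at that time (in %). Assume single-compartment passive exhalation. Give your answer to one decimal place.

8.7

τ = R × C = 7.5 × 77 mL/cmH2O = 7.5 × 0.077 L/cmH2O = 0.5775 s.
Passive exhalation: V(t)/V₀ = e^(−t/τ) = e^(−1.41/0.5775) = 0.08703.
Fraction remaining = 0.08703 → 8.703%.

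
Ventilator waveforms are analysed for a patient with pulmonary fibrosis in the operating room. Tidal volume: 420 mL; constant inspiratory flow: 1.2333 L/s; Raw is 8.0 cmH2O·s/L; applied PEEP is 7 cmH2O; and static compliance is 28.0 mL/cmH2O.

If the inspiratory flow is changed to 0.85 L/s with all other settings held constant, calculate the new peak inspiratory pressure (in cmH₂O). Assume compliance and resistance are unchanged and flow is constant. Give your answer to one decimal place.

PIP = Vt/C + R·V̇ + PEEP (constant-flow equation of motion).
Only the resistive term changes: ΔPIP = R × ΔV̇ = 8.0 × (0.85 − 1.2333) = 8.0 × -0.3833 = -3.066 cmH2O.
Original PIP = 420/28.0 + 8.0×1.2333 + 7 = 31.866 cmH2O; new PIP = 31.866 + (-3.066) = 28.8 cmH2O.

28.8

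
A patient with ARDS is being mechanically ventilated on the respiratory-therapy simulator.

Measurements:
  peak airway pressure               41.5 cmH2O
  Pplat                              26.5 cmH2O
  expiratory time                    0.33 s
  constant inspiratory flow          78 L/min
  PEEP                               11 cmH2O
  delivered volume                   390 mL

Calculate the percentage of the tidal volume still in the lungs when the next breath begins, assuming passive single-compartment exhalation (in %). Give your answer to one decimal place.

Flow: 78 L/min ÷ 60 = 1.3 L/s.
R = (PIP − Pplat)/V̇ = (41.5 − 26.5) / 1.3 = 15.0/1.3 = 11.538 cmH2O·s/L.
C = Vt/(Pplat − PEEP) = 390.0 / (26.5 − 11) = 390.0/15.5 = 25.161 mL/cmH2O.
τ = R × C = 11.538 × 0.02516 L/cmH2O = 0.2903 s.
Fraction remaining at end-expiration = e^(−Te/τ) = e^(−0.33/0.2903) = 0.3209 → 32.09%.

32.1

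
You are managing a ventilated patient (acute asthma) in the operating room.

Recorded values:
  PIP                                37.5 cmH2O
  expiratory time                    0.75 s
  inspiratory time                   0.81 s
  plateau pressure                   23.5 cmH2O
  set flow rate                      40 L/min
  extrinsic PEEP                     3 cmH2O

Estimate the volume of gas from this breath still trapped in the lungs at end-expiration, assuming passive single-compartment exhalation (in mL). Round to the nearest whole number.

139

Flow: 40 L/min ÷ 60 = 0.6667 L/s.
Vt = flow × Ti = 0.6667 L/s × 0.81 s × 1000 mL/L = 540.03 mL.
R = (PIP − Pplat)/V̇ = (37.5 − 23.5) / 0.6667 = 14.0/0.6667 = 20.999 cmH2O·s/L.
C = Vt/(Pplat − PEEP) = 540.03 / (23.5 − 3) = 540.03/20.5 = 26.343 mL/cmH2O.
τ = R × C = 20.999 × 0.02634 L/cmH2O = 0.5531 s.
Fraction remaining = e^(−Te/τ) = e^(−0.75/0.5531) = 0.2577.
Trapped volume = 540.03 × 0.2577 = 139.17 mL.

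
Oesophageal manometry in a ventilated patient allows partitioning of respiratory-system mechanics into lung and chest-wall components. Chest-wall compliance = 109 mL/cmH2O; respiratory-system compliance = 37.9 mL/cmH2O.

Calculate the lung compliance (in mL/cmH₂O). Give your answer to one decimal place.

58.1

1/CL = 1/Crs − 1/Ccw.
1/CL = 1/37.9 − 1/109 = 0.01721.
CL = 58.106 mL/cmH2O.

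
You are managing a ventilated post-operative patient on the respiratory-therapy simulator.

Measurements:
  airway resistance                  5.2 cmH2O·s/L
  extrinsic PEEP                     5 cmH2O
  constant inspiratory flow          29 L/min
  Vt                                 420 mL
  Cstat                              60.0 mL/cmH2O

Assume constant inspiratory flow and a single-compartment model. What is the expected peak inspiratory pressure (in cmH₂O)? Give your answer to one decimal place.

Flow: 29 L/min ÷ 60 = 0.4833 L/s.
Equation of motion (constant flow): PIP = Vt/C + R·V̇ + PEEP.
PIP = 420/60.0 + 5.2×0.4833 + 5 = 7.0 + 2.513 + 5 = 14.513 cmH2O.

14.5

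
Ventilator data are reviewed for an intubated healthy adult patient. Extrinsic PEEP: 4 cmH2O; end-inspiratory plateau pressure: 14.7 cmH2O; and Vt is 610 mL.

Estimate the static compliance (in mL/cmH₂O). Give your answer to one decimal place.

Cstat = Vt / (Pplat − PEEP) = 610 / (14.7 − 4) = 610 / 10.7 = 57.009 mL/cmH2O.

57.0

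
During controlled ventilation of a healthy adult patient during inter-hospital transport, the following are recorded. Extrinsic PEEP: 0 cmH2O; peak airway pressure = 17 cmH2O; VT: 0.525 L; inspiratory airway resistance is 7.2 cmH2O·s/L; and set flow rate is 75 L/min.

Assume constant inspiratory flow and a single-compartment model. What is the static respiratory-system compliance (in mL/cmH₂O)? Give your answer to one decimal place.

65.6

Flow: 75 L/min ÷ 60 = 1.25 L/s.
Equation of motion (constant flow): PIP = Vt/C + R·V̇ + PEEP.
Vt/C = PIP − R·V̇ − PEEP = 17 − 7.2×1.25 − 0 = 17 − 9.0 − 0 = 8.0 cmH2O.
C = Vt / 8.0 = 525 / 8.0 = 65.625 mL/cmH2O.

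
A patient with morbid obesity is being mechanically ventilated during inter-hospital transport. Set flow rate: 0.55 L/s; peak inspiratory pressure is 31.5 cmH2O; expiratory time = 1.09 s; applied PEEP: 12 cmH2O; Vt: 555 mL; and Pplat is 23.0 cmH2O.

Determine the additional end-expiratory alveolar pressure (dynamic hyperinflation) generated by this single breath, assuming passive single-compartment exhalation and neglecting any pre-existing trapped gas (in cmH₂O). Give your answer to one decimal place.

2.7

R = (PIP − Pplat)/V̇ = (31.5 − 23.0) / 0.55 = 8.5/0.55 = 15.455 cmH2O·s/L.
C = Vt/(Pplat − PEEP) = 555.0 / (23.0 − 12) = 555.0/11.0 = 50.455 mL/cmH2O.
τ = R × C = 15.455 × 0.05046 L/cmH2O = 0.7799 s.
Fraction remaining = e^(−Te/τ) = e^(−1.09/0.7799) = 0.2472; trapped volume = 555.0 × 0.2472 = 137.2 mL.
Additional alveolar pressure from trapping ≈ V_trapped / C = 137.2 / 50.455 = 2.719 cmH2O.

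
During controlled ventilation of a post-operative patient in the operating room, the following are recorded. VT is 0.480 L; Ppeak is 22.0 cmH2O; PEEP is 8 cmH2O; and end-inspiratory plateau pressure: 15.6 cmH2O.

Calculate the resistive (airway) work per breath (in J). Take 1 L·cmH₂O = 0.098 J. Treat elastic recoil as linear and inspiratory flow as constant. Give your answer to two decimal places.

0.30

With constant inspiratory flow the resistive pressure is constant at PIP − Pplat = 22.0 − 15.6 = 6.4 cmH2O, so resistive work = 6.4 × 0.480 = 3.072 L·cmH2O.
× 0.098 J/(L·cmH2O) → 0.3011 J.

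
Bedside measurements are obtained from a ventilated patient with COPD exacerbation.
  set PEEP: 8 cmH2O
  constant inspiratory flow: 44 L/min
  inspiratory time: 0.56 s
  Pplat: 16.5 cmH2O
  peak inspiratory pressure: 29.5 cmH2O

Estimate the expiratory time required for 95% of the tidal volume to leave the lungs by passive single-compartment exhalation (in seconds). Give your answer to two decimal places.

2.57

Flow: 44 L/min ÷ 60 = 0.7333 L/s.
Vt = flow × Ti = 0.7333 L/s × 0.56 s × 1000 mL/L = 410.65 mL.
R = (PIP − Pplat)/V̇ = (29.5 − 16.5) / 0.7333 = 13.0/0.7333 = 17.728 cmH2O·s/L.
C = Vt/(Pplat − PEEP) = 410.65 / (16.5 − 8) = 410.65/8.5 = 48.312 mL/cmH2O.
τ = R × C = 17.728 × 0.04831 L/cmH2O = 0.8564 s.
t = −τ·ln(1 − 0.95) = −0.8564·ln(0.05) = 2.566 s.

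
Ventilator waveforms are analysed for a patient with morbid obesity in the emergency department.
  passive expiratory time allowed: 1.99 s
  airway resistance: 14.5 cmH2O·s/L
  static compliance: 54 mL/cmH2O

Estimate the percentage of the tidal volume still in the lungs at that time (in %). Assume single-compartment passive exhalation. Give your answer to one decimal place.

τ = R × C = 14.5 × 54 mL/cmH2O = 14.5 × 0.054 L/cmH2O = 0.783 s.
Passive exhalation: V(t)/V₀ = e^(−t/τ) = e^(−1.99/0.783) = 0.07875.
Fraction remaining = 0.07875 → 7.875%.

7.9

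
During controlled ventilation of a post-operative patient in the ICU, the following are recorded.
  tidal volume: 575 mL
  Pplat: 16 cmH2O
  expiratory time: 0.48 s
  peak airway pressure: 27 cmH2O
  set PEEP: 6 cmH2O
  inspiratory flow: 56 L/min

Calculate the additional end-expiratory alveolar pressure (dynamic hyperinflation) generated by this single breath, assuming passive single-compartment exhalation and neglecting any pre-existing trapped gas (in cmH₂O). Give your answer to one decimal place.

4.9

Flow: 56 L/min ÷ 60 = 0.9333 L/s.
R = (PIP − Pplat)/V̇ = (27 − 16) / 0.9333 = 11.0/0.9333 = 11.786 cmH2O·s/L.
C = Vt/(Pplat − PEEP) = 575.0 / (16 − 6) = 575.0/10.0 = 57.5 mL/cmH2O.
τ = R × C = 11.786 × 0.0575 L/cmH2O = 0.6777 s.
Fraction remaining = e^(−Te/τ) = e^(−0.48/0.6777) = 0.4925; trapped volume = 575.0 × 0.4925 = 283.19 mL.
Additional alveolar pressure from trapping ≈ V_trapped / C = 283.19 / 57.5 = 4.925 cmH2O.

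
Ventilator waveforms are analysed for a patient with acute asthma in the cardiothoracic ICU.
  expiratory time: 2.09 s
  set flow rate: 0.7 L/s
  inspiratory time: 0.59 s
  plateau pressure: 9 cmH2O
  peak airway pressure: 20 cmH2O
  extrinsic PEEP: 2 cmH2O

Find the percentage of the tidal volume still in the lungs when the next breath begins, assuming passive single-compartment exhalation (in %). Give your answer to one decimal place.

10.5

Vt = flow × Ti = 0.7 L/s × 0.59 s × 1000 mL/L = 413.0 mL.
R = (PIP − Pplat)/V̇ = (20 − 9) / 0.7 = 11.0/0.7 = 15.714 cmH2O·s/L.
C = Vt/(Pplat − PEEP) = 413.0 / (9 − 2) = 413.0/7.0 = 59.0 mL/cmH2O.
τ = R × C = 15.714 × 0.059 L/cmH2O = 0.9271 s.
Fraction remaining at end-expiration = e^(−Te/τ) = e^(−2.09/0.9271) = 0.1049 → 10.49%.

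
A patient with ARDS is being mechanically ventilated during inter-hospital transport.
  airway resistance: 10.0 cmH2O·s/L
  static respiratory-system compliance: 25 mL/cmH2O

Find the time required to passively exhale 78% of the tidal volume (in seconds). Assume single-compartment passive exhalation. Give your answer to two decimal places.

0.38

τ = R × C = 10.0 × 25 mL/cmH2O = 10.0 × 0.025 L/cmH2O = 0.25 s.
Exhaled fraction f = 1 − e^(−t/τ) → t = −τ·ln(1 − f) = −0.25·ln(0.22) = 0.3785 s.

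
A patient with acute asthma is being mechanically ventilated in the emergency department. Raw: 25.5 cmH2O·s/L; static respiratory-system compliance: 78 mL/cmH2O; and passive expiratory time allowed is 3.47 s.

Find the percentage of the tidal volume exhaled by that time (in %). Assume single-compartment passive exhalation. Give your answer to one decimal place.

82.5

τ = R × C = 25.5 × 78 mL/cmH2O = 25.5 × 0.078 L/cmH2O = 1.989 s.
Passive exhalation: V(t)/V₀ = e^(−t/τ) = e^(−3.47/1.989) = 0.1747.
Fraction exhaled = 1 − 0.1747 = 0.8253 → 82.53%.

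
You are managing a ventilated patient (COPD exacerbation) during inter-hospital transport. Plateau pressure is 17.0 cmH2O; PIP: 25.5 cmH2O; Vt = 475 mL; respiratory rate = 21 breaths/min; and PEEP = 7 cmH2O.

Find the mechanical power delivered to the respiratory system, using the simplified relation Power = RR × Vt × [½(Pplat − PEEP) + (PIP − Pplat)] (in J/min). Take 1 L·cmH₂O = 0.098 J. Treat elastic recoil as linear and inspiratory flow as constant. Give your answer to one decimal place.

Per-breath work = Vt × [½(Pplat−PEEP) + (PIP−Pplat)] = 0.475 × [0.5×10.0 + 8.5] = 0.475 × 13.5 = 6.413 L·cmH2O.
Power = 21 × 6.413 = 134.67 L·cmH2O/min.
× 0.098 J/(L·cmH2O) → 13.198 J/min.

13.2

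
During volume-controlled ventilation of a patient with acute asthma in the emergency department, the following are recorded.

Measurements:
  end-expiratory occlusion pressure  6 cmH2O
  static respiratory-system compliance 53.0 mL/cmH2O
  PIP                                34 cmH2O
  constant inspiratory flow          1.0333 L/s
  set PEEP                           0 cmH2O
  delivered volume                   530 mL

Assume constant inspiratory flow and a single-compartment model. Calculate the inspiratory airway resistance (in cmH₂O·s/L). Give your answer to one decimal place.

Total PEEP = 6 cmH2O (set 0 + intrinsic 6); this is the baseline alveolar pressure.
Equation of motion (constant flow): PIP = Vt/C + R·V̇ + PEEP.
R·V̇ = PIP − Vt/C − PEEP = 34 − 530/53.0 − 6 = 34 − 10.0 − 6 = 18.0 cmH2O.
R = 18.0 / 1.0333 = 17.42 cmH2O·s/L.

17.4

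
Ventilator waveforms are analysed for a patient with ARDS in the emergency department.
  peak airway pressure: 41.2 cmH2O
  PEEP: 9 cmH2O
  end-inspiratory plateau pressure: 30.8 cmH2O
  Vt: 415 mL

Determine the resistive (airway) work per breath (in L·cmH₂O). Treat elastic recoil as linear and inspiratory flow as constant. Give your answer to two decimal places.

With constant inspiratory flow the resistive pressure is constant at PIP − Pplat = 41.2 − 30.8 = 10.4 cmH2O, so resistive work = 10.4 × 0.415 = 4.316 L·cmH2O.

4.32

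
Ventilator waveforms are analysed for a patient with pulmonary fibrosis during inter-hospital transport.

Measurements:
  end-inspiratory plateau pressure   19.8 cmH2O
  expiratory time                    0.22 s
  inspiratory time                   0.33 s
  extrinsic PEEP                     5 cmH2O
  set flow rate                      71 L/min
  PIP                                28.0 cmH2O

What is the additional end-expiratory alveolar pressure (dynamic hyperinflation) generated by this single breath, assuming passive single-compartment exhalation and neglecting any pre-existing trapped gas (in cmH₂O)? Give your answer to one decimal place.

4.4

Flow: 71 L/min ÷ 60 = 1.1833 L/s.
Vt = flow × Ti = 1.1833 L/s × 0.33 s × 1000 mL/L = 390.49 mL.
R = (PIP − Pplat)/V̇ = (28.0 − 19.8) / 1.1833 = 8.2/1.1833 = 6.93 cmH2O·s/L.
C = Vt/(Pplat − PEEP) = 390.49 / (19.8 − 5) = 390.49/14.8 = 26.384 mL/cmH2O.
τ = R × C = 6.93 × 0.02638 L/cmH2O = 0.1828 s.
Fraction remaining = e^(−Te/τ) = e^(−0.22/0.1828) = 0.3001; trapped volume = 390.49 × 0.3001 = 117.19 mL.
Additional alveolar pressure from trapping ≈ V_trapped / C = 117.19 / 26.384 = 4.442 cmH2O.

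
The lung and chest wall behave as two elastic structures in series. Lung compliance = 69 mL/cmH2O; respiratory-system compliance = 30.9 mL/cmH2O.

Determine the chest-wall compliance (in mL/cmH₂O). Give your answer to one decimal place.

56.0

1/Ccw = 1/Crs − 1/CL.
1/Ccw = 1/30.9 − 1/69 = 0.01787.
Ccw = 55.96 mL/cmH2O.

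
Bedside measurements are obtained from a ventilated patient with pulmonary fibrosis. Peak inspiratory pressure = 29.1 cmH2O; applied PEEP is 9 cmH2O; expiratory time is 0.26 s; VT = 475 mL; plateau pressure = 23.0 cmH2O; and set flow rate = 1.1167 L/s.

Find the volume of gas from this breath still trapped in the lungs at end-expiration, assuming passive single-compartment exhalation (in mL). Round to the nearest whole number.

117

R = (PIP − Pplat)/V̇ = (29.1 − 23.0) / 1.1167 = 6.1/1.1167 = 5.463 cmH2O·s/L.
C = Vt/(Pplat − PEEP) = 475.0 / (23.0 − 9) = 475.0/14.0 = 33.929 mL/cmH2O.
τ = R × C = 5.463 × 0.03393 L/cmH2O = 0.1854 s.
Fraction remaining = e^(−Te/τ) = e^(−0.26/0.1854) = 0.246.
Trapped volume = 475.0 × 0.246 = 116.85 mL.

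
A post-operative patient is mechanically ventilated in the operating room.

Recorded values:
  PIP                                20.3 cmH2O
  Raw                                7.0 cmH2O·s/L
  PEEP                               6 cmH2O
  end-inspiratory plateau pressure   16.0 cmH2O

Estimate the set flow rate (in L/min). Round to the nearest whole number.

37

flow = (PIP − Pplat) / Raw = (20.3 − 16.0) / 7.0 = 0.6143 L/s × 60 = 36.858 L/min.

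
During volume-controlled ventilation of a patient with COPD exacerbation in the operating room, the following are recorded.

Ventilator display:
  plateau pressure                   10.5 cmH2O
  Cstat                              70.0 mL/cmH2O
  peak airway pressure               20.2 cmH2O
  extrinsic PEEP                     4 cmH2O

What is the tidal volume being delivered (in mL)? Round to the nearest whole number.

455

Vt = Cstat × (Pplat − PEEP) = 70.0 × (10.5 − 4) = 70.0 × 6.5 = 455.0 mL.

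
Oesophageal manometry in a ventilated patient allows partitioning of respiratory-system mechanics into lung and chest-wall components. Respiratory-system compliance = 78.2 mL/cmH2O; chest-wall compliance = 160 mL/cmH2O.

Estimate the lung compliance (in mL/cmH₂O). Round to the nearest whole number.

1/CL = 1/Crs − 1/Ccw.
1/CL = 1/78.2 − 1/160 = 0.006538.
CL = 152.95 mL/cmH2O.

153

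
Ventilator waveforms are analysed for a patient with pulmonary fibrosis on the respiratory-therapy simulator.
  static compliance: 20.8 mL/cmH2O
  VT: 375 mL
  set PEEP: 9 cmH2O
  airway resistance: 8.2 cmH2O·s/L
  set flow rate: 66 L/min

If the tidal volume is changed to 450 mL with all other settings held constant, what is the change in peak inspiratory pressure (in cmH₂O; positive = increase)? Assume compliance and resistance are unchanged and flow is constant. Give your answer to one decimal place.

3.6

PIP = Vt/C + R·V̇ + PEEP (constant-flow equation of motion).
Only the elastic term changes: ΔPIP = ΔVt / C = (450 − 375) / 20.8 = 3.606 cmH2O.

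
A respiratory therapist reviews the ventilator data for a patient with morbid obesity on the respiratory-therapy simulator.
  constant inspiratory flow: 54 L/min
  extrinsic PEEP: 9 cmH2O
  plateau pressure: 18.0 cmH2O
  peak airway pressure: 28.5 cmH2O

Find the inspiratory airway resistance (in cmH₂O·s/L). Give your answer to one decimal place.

Flow: 54 L/min ÷ 60 = 0.9 L/s.
Raw = (PIP − Pplat) / flow = (28.5 − 18.0) / 0.9 = 10.5 / 0.9 = 11.667 cmH2O·s/L.

11.7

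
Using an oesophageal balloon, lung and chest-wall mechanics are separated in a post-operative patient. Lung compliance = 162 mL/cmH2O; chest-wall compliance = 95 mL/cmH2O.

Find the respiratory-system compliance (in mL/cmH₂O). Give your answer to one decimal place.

59.9

Lung and chest wall are elastances in series: 1/Crs = 1/CL + 1/Ccw.
1/Crs = 1/162 + 1/95 = 0.0167.
Crs = 59.88 mL/cmH2O.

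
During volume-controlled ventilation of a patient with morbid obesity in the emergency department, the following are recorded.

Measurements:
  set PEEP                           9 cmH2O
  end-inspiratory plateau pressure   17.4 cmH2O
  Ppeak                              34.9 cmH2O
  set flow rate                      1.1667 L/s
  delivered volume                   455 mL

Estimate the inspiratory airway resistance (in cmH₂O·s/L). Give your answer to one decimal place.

15.0

Raw = (PIP − Pplat) / flow = (34.9 − 17.4) / 1.1667 = 17.5 / 1.1667 = 15.0 cmH2O·s/L.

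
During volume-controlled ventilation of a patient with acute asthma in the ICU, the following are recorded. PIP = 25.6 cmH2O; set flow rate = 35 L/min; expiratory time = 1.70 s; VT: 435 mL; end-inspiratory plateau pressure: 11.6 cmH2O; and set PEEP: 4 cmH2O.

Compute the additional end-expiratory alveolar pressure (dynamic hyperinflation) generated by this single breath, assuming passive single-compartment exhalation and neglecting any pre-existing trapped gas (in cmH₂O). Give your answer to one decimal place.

Flow: 35 L/min ÷ 60 = 0.5833 L/s.
R = (PIP − Pplat)/V̇ = (25.6 − 11.6) / 0.5833 = 14.0/0.5833 = 24.001 cmH2O·s/L.
C = Vt/(Pplat − PEEP) = 435.0 / (11.6 − 4) = 435.0/7.6 = 57.237 mL/cmH2O.
τ = R × C = 24.001 × 0.05724 L/cmH2O = 1.374 s.
Fraction remaining = e^(−Te/τ) = e^(−1.70/1.374) = 0.2902; trapped volume = 435.0 × 0.2902 = 126.24 mL.
Additional alveolar pressure from trapping ≈ V_trapped / C = 126.24 / 57.237 = 2.206 cmH2O.

2.2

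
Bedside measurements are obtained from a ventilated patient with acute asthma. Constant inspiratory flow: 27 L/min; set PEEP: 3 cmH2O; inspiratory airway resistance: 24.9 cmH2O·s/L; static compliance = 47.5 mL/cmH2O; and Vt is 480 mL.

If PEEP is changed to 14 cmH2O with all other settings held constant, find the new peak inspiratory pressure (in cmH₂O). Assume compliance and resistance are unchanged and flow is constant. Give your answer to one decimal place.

35.3

Flow: 27 L/min ÷ 60 = 0.45 L/s.
PIP = Vt/C + R·V̇ + PEEP (constant-flow equation of motion).
Only the baseline term changes: ΔPIP = ΔPEEP = 14 − 3 = 11.0 cmH2O.
Original PIP = 480/47.5 + 24.9×0.45 + 3 = 24.31 cmH2O; new PIP = 24.31 + (11.0) = 35.31 cmH2O.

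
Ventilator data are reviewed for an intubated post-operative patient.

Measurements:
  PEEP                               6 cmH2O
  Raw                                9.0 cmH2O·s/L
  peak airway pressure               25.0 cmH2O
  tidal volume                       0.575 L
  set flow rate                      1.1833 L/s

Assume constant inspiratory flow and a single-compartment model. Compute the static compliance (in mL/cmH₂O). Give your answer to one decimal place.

Equation of motion (constant flow): PIP = Vt/C + R·V̇ + PEEP.
Vt/C = PIP − R·V̇ − PEEP = 25.0 − 9.0×1.1833 − 6 = 25.0 − 10.65 − 6 = 8.35 cmH2O.
C = Vt / 8.35 = 575 / 8.35 = 68.862 mL/cmH2O.

68.9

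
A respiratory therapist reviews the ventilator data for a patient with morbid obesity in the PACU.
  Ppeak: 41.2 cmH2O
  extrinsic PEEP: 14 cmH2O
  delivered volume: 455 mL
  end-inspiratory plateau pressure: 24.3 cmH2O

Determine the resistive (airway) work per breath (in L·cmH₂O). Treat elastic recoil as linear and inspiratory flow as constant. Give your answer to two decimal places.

With constant inspiratory flow the resistive pressure is constant at PIP − Pplat = 41.2 − 24.3 = 16.9 cmH2O, so resistive work = 16.9 × 0.455 = 7.69 L·cmH2O.

7.69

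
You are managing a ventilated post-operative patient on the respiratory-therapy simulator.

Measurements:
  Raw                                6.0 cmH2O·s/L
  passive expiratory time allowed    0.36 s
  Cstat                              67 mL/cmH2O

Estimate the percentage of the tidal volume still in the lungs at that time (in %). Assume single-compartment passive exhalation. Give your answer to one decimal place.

40.8

τ = R × C = 6.0 × 67 mL/cmH2O = 6.0 × 0.067 L/cmH2O = 0.402 s.
Passive exhalation: V(t)/V₀ = e^(−t/τ) = e^(−0.36/0.402) = 0.4084.
Fraction remaining = 0.4084 → 40.84%.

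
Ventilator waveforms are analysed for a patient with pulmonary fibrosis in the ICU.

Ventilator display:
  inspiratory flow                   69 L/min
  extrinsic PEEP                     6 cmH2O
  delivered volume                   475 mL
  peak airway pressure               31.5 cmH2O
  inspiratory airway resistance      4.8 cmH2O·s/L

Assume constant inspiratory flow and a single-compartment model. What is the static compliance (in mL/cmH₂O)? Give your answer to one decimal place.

23.8

Flow: 69 L/min ÷ 60 = 1.15 L/s.
Equation of motion (constant flow): PIP = Vt/C + R·V̇ + PEEP.
Vt/C = PIP − R·V̇ − PEEP = 31.5 − 4.8×1.15 − 6 = 31.5 − 5.52 − 6 = 19.98 cmH2O.
C = Vt / 19.98 = 475 / 19.98 = 23.774 mL/cmH2O.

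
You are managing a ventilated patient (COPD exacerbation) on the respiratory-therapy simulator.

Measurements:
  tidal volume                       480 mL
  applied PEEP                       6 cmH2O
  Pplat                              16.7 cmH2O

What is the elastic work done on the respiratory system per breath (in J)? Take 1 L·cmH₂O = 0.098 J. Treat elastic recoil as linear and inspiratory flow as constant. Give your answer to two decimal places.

Elastic work ≈ ½ × (Pplat − PEEP) × Vt = 0.5 × (16.7 − 6) × 0.480 L = 0.5 × 10.7 × 0.480 = 2.568 L·cmH2O.
× 0.098 J/(L·cmH2O) → 0.2517 J.

0.25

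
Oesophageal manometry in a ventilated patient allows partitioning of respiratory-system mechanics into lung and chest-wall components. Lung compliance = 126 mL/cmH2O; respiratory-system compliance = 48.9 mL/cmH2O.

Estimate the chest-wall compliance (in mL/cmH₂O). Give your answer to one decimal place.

1/Ccw = 1/Crs − 1/CL.
1/Ccw = 1/48.9 − 1/126 = 0.01251.
Ccw = 79.936 mL/cmH2O.

79.9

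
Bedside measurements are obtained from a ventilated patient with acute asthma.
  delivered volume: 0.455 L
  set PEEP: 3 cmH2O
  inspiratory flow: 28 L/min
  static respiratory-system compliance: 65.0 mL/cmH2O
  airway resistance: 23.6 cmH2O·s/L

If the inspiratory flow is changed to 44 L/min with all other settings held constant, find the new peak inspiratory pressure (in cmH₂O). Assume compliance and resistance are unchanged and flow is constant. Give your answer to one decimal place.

Flow: 28 L/min ÷ 60 = 0.4667 L/s.
New flow: 44 L/min ÷ 60 = 0.7333 L/s.
PIP = Vt/C + R·V̇ + PEEP (constant-flow equation of motion).
Only the resistive term changes: ΔPIP = R × ΔV̇ = 23.6 × (0.7333 − 0.4667) = 23.6 × 0.2666 = 6.292 cmH2O.
Original PIP = 455/65.0 + 23.6×0.4667 + 3 = 21.014 cmH2O; new PIP = 21.014 + (6.292) = 27.306 cmH2O.

27.3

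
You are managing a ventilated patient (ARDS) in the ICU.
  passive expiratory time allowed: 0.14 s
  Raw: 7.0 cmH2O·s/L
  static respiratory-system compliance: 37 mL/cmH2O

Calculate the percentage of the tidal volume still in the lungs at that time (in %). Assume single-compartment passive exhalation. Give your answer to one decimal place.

58.2

τ = R × C = 7.0 × 37 mL/cmH2O = 7.0 × 0.037 L/cmH2O = 0.259 s.
Passive exhalation: V(t)/V₀ = e^(−t/τ) = e^(−0.14/0.259) = 0.5824.
Fraction remaining = 0.5824 → 58.24%.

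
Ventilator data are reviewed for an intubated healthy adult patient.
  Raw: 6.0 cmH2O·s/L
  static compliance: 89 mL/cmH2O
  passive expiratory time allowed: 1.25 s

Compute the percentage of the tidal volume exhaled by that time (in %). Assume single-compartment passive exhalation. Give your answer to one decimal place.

90.4

τ = R × C = 6.0 × 89 mL/cmH2O = 6.0 × 0.089 L/cmH2O = 0.534 s.
Passive exhalation: V(t)/V₀ = e^(−t/τ) = e^(−1.25/0.534) = 0.09625.
Fraction exhaled = 1 − 0.09625 = 0.9038 → 90.38%.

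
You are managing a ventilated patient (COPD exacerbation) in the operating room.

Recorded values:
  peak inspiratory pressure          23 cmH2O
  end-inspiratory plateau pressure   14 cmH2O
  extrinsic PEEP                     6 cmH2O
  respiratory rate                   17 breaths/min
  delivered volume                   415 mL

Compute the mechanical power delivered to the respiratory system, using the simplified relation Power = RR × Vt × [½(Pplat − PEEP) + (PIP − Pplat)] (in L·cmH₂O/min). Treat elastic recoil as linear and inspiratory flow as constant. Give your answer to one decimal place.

Per-breath work = Vt × [½(Pplat−PEEP) + (PIP−Pplat)] = 0.415 × [0.5×8.0 + 9.0] = 0.415 × 13.0 = 5.395 L·cmH2O.
Power = 17 × 5.395 = 91.715 L·cmH2O/min.

91.7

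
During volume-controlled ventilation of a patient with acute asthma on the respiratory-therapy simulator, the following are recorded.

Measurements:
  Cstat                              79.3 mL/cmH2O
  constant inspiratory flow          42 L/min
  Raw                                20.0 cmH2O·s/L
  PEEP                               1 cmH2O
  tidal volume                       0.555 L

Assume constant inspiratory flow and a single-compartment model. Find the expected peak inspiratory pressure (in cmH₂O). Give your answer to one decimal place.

Flow: 42 L/min ÷ 60 = 0.7 L/s.
Equation of motion (constant flow): PIP = Vt/C + R·V̇ + PEEP.
PIP = 555/79.3 + 20.0×0.7 + 1 = 6.999 + 14.0 + 1 = 21.999 cmH2O.

22.0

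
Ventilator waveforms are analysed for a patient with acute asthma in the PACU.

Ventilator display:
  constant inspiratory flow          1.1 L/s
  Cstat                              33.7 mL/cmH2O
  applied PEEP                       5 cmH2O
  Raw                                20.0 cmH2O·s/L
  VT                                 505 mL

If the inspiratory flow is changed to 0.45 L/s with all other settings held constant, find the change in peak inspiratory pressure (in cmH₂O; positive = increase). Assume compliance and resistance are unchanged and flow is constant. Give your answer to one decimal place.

-13.0

PIP = Vt/C + R·V̇ + PEEP (constant-flow equation of motion).
Only the resistive term changes: ΔPIP = R × ΔV̇ = 20.0 × (0.45 − 1.1) = 20.0 × -0.65 = -13.0 cmH2O.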